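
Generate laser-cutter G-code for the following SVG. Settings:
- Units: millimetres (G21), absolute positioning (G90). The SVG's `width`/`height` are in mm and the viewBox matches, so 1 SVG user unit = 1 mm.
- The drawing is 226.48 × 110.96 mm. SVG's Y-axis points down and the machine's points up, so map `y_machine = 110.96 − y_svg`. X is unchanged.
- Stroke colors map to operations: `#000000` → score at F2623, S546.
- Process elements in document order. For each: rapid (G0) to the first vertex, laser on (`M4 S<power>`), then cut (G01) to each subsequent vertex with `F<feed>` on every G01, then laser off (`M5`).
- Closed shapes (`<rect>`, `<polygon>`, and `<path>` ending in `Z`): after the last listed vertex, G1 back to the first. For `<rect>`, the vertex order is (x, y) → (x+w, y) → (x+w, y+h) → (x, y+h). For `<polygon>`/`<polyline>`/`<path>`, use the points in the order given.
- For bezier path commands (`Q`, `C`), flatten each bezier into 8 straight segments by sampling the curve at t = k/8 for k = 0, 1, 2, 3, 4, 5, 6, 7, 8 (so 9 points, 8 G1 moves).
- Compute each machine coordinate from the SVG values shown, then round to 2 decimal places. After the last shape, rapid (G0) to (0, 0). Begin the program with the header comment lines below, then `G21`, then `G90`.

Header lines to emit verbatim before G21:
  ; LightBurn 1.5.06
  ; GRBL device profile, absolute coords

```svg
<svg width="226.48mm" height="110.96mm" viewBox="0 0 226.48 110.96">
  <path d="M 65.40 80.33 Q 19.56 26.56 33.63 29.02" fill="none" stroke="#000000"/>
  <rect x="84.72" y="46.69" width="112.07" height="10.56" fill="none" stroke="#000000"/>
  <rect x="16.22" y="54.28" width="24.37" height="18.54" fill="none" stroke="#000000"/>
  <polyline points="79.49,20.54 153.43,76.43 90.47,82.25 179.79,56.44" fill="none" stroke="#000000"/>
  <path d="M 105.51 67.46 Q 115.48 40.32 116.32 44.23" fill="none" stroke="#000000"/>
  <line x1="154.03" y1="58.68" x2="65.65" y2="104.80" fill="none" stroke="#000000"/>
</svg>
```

1 u = 1 mm; y_m = 110.96 − y.

[1] `<path>` quadratic bezier, #000000→score S546 F2623: (65.40,30.63) → (54.88,43.19) → (46.22,54.00) → (39.44,63.05) → (34.54,70.34) → (31.50,75.88) → (30.34,79.66) → (31.05,81.68) → (33.63,81.94)

[2] `<rect>` rectangle, #000000→score S546 F2623: (84.72,64.27) → (196.79,64.27) → (196.79,53.71) → (84.72,53.71) → (84.72,64.27) (closed)

[3] `<rect>` rectangle, #000000→score S546 F2623: (16.22,56.68) → (40.59,56.68) → (40.59,38.14) → (16.22,38.14) → (16.22,56.68) (closed)

[4] `<polyline>` open polyline, #000000→score S546 F2623: (79.49,90.42) → (153.43,34.53) → (90.47,28.71) → (179.79,54.52)

[5] `<path>` quadratic bezier, #000000→score S546 F2623: (105.51,43.50) → (107.86,49.80) → (109.92,55.13) → (111.70,59.49) → (113.20,62.88) → (114.41,65.30) → (115.33,66.74) → (115.97,67.22) → (116.32,66.73)

[6] `<line>` line segment, #000000→score S546 F2623: (154.03,52.28) → (65.65,6.16)

; LightBurn 1.5.06
; GRBL device profile, absolute coords
G21
G90
G0 X65.40 Y30.63
M4 S546
G01 X54.88 Y43.19 F2623
G01 X46.22 Y54.00 F2623
G01 X39.44 Y63.05 F2623
G01 X34.54 Y70.34 F2623
G01 X31.50 Y75.88 F2623
G01 X30.34 Y79.66 F2623
G01 X31.05 Y81.68 F2623
G01 X33.63 Y81.94 F2623
M5
G0 X84.72 Y64.27
M4 S546
G01 X196.79 Y64.27 F2623
G01 X196.79 Y53.71 F2623
G01 X84.72 Y53.71 F2623
G01 X84.72 Y64.27 F2623
M5
G0 X16.22 Y56.68
M4 S546
G01 X40.59 Y56.68 F2623
G01 X40.59 Y38.14 F2623
G01 X16.22 Y38.14 F2623
G01 X16.22 Y56.68 F2623
M5
G0 X79.49 Y90.42
M4 S546
G01 X153.43 Y34.53 F2623
G01 X90.47 Y28.71 F2623
G01 X179.79 Y54.52 F2623
M5
G0 X105.51 Y43.50
M4 S546
G01 X107.86 Y49.80 F2623
G01 X109.92 Y55.13 F2623
G01 X111.70 Y59.49 F2623
G01 X113.20 Y62.88 F2623
G01 X114.41 Y65.30 F2623
G01 X115.33 Y66.74 F2623
G01 X115.97 Y67.22 F2623
G01 X116.32 Y66.73 F2623
M5
G0 X154.03 Y52.28
M4 S546
G01 X65.65 Y6.16 F2623
M5
G0 X0.00 Y0.00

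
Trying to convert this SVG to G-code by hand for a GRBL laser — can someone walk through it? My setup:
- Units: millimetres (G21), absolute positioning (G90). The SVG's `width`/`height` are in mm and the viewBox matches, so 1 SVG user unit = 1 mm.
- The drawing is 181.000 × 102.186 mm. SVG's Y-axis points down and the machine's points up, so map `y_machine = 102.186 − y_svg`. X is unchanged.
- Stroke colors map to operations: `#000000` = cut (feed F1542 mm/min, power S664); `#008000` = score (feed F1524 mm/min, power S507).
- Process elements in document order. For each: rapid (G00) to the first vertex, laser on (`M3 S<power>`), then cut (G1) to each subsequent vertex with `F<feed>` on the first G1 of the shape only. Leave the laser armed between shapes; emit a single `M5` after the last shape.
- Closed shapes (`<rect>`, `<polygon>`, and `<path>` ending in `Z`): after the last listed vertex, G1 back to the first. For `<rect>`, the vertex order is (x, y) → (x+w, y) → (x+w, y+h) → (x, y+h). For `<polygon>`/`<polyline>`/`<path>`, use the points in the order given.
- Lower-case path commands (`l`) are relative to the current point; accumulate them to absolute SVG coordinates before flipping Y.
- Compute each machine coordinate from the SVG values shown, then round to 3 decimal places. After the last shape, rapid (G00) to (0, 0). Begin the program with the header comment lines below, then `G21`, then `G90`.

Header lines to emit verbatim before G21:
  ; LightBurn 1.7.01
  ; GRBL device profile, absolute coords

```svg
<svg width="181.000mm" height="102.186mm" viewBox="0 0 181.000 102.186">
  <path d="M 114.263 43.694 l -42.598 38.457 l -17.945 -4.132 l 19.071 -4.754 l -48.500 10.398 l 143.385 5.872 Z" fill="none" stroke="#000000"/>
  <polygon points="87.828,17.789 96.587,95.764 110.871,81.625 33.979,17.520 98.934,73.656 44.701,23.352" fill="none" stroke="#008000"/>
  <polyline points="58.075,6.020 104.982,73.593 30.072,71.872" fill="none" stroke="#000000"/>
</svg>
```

; LightBurn 1.7.01
; GRBL device profile, absolute coords
G21
G90
G00 X114.263 Y58.492
M3 S664
G1 X71.665 Y20.035 F1542
G1 X53.720 Y24.167
G1 X72.791 Y28.921
G1 X24.291 Y18.523
G1 X167.676 Y12.651
G1 X114.263 Y58.492
G00 X87.828 Y84.397
M3 S507
G1 X96.587 Y6.422 F1524
G1 X110.871 Y20.561
G1 X33.979 Y84.666
G1 X98.934 Y28.530
G1 X44.701 Y78.834
G1 X87.828 Y84.397
G00 X58.075 Y96.166
M3 S664
G1 X104.982 Y28.593 F1542
G1 X30.072 Y30.314
M5
G00 X0.000 Y0.000

viewBox `0 0 181.000 102.186` with mm width/height → 1 unit = 1 mm. Flip: y_m = 102.186 − y_svg.

**Shape 1** — `<path>` closed polygon, stroke `#000000` → cut (S664, F1542). Machine vertices: (114.263,58.492) → (71.665,20.035) → (53.720,24.167) → (72.791,28.921) → (24.291,18.523) → (167.676,12.651) → (114.263,58.492). Closed: final G1 returns to the first vertex.

**Shape 2** — `<polygon>` closed polygon, stroke `#008000` → score (S507, F1524). Machine vertices: (87.828,84.397) → (96.587,6.422) → (110.871,20.561) → (33.979,84.666) → (98.934,28.530) → (44.701,78.834) → (87.828,84.397). Closed: final G1 returns to the first vertex.

**Shape 3** — `<polyline>` open polyline, stroke `#000000` → cut (S664, F1542). Machine vertices: (58.075,96.166) → (104.982,28.593) → (30.072,30.314). Open path.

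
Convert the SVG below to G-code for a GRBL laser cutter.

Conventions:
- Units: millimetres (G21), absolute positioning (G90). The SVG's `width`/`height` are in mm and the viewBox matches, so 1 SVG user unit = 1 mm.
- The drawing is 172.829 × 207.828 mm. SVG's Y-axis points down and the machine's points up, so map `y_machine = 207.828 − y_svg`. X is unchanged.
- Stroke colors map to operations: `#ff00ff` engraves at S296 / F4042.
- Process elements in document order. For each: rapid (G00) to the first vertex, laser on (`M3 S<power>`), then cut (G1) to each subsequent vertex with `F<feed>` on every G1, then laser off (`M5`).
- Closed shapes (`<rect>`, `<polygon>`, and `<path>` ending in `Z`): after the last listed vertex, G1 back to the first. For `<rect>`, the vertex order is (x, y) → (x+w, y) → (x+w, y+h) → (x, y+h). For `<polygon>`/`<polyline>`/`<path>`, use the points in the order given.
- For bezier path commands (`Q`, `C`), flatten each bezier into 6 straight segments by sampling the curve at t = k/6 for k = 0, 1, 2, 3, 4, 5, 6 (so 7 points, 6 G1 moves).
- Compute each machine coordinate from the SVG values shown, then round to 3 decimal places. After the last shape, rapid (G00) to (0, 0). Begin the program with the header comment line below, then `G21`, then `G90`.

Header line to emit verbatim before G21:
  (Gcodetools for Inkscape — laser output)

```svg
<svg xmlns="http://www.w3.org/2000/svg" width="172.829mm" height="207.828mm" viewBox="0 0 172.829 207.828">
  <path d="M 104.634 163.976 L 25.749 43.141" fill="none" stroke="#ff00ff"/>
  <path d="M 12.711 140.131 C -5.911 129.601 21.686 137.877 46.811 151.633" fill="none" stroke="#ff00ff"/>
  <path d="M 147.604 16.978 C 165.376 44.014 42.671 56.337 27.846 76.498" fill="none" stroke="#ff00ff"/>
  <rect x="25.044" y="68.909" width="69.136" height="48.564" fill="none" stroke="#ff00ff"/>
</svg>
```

viewBox `0 0 172.829 207.828` with mm width/height → 1 unit = 1 mm. Flip: y_m = 207.828 − y_svg.

**Shape 1** — `<path>` line segment, stroke `#ff00ff` → engrave (S296, F4042). Machine vertices: (104.634,43.852) → (25.749,164.687). Open path.

**Shape 2** — `<path>` cubic bezier, stroke `#ff00ff` → engrave (S296, F4042). Control points (SVG): P0=(12.711,140.131), P1=(-5.911,129.601), P2=(21.686,137.877), P3=(46.811,151.633); sampled at t=k/6. Machine vertices: (12.711,67.697) → (7.026,71.457) → (7.692,72.452) → (13.356,71.053) → (22.665,67.631) → (34.268,62.555) → (46.811,56.195). Open path.

**Shape 3** — `<path>` cubic bezier, stroke `#ff00ff` → engrave (S296, F4042). Control points (SVG): P0=(147.604,16.978), P1=(165.376,44.014), P2=(42.671,56.337), P3=(27.846,76.498); sampled at t=k/6. Machine vertices: (147.604,190.850) → (145.933,178.454) → (127.749,167.883) → (99.949,158.512) → (69.433,149.714) → (43.099,140.862) → (27.846,131.330). Open path.

**Shape 4** — `<rect>` rectangle, stroke `#ff00ff` → engrave (S296, F4042). Machine vertices: (25.044,138.919) → (94.180,138.919) → (94.180,90.355) → (25.044,90.355) → (25.044,138.919). Closed: final G1 returns to the first vertex.

(Gcodetools for Inkscape — laser output)
G21
G90
G00 X104.634 Y43.852
M3 S296
G1 X25.749 Y164.687 F4042
M5
G00 X12.711 Y67.697
M3 S296
G1 X7.026 Y71.457 F4042
G1 X7.692 Y72.452 F4042
G1 X13.356 Y71.053 F4042
G1 X22.665 Y67.631 F4042
G1 X34.268 Y62.555 F4042
G1 X46.811 Y56.195 F4042
M5
G00 X147.604 Y190.850
M3 S296
G1 X145.933 Y178.454 F4042
G1 X127.749 Y167.883 F4042
G1 X99.949 Y158.512 F4042
G1 X69.433 Y149.714 F4042
G1 X43.099 Y140.862 F4042
G1 X27.846 Y131.330 F4042
M5
G00 X25.044 Y138.919
M3 S296
G1 X94.180 Y138.919 F4042
G1 X94.180 Y90.355 F4042
G1 X25.044 Y90.355 F4042
G1 X25.044 Y138.919 F4042
M5
G00 X0.000 Y0.000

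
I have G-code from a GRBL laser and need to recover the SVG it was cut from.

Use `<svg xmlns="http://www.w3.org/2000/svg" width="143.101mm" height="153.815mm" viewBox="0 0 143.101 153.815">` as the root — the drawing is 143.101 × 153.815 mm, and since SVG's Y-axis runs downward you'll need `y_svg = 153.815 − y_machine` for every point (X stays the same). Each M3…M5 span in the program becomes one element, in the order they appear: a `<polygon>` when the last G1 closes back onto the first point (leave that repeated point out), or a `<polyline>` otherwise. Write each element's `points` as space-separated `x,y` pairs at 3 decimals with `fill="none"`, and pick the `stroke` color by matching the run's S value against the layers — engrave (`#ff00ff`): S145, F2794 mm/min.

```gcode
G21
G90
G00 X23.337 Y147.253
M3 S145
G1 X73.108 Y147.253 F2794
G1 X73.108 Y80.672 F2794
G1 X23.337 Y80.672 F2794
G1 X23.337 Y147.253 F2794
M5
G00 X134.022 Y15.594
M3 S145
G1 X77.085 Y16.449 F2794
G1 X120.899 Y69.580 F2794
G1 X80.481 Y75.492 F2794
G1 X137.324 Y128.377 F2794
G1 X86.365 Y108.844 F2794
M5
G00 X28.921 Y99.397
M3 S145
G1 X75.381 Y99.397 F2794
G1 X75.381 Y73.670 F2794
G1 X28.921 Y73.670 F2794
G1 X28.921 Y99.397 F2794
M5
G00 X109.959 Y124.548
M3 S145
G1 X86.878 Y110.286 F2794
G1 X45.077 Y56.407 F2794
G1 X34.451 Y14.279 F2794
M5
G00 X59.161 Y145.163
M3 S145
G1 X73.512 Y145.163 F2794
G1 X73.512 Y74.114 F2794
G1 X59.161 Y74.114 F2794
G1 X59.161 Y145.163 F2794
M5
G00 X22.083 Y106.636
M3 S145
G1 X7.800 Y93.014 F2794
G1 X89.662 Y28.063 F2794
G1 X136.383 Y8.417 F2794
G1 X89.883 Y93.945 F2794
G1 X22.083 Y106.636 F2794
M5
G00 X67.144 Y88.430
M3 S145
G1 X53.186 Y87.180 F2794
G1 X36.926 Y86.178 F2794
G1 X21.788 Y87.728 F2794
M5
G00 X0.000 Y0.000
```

<svg xmlns="http://www.w3.org/2000/svg" width="143.101mm" height="153.815mm" viewBox="0 0 143.101 153.815">
  <polygon points="23.337,6.562 73.108,6.562 73.108,73.143 23.337,73.143" fill="none" stroke="#ff00ff"/>
  <polyline points="134.022,138.221 77.085,137.366 120.899,84.235 80.481,78.323 137.324,25.438 86.365,44.971" fill="none" stroke="#ff00ff"/>
  <polygon points="28.921,54.418 75.381,54.418 75.381,80.145 28.921,80.145" fill="none" stroke="#ff00ff"/>
  <polyline points="109.959,29.267 86.878,43.529 45.077,97.408 34.451,139.536" fill="none" stroke="#ff00ff"/>
  <polygon points="59.161,8.652 73.512,8.652 73.512,79.701 59.161,79.701" fill="none" stroke="#ff00ff"/>
  <polygon points="22.083,47.179 7.800,60.801 89.662,125.752 136.383,145.398 89.883,59.870" fill="none" stroke="#ff00ff"/>
  <polyline points="67.144,65.385 53.186,66.635 36.926,67.637 21.788,66.087" fill="none" stroke="#ff00ff"/>
</svg>

Each laser-on run becomes one SVG element. Flip Y back into SVG space with y_svg = 153.815 − y_machine. Every run uses S145, so all elements get stroke `#ff00ff` (engrave).

Run 1: The run returns to its start, so emit a `<polygon>` with points (Y-flipped): 23.337,6.562 73.108,6.562 73.108,73.143 23.337,73.143.

Run 2: The run is open, so emit a `<polyline>` with points (Y-flipped): 134.022,138.221 77.085,137.366 120.899,84.235 80.481,78.323 137.324,25.438 86.365,44.971.

Run 3: The run returns to its start, so emit a `<polygon>` with points (Y-flipped): 28.921,54.418 75.381,54.418 75.381,80.145 28.921,80.145.

Run 4: The run is open, so emit a `<polyline>` with points (Y-flipped): 109.959,29.267 86.878,43.529 45.077,97.408 34.451,139.536.

Run 5: The run returns to its start, so emit a `<polygon>` with points (Y-flipped): 59.161,8.652 73.512,8.652 73.512,79.701 59.161,79.701.

Run 6: The run returns to its start, so emit a `<polygon>` with points (Y-flipped): 22.083,47.179 7.800,60.801 89.662,125.752 136.383,145.398 89.883,59.870.

Run 7: The run is open, so emit a `<polyline>` with points (Y-flipped): 67.144,65.385 53.186,66.635 36.926,67.637 21.788,66.087.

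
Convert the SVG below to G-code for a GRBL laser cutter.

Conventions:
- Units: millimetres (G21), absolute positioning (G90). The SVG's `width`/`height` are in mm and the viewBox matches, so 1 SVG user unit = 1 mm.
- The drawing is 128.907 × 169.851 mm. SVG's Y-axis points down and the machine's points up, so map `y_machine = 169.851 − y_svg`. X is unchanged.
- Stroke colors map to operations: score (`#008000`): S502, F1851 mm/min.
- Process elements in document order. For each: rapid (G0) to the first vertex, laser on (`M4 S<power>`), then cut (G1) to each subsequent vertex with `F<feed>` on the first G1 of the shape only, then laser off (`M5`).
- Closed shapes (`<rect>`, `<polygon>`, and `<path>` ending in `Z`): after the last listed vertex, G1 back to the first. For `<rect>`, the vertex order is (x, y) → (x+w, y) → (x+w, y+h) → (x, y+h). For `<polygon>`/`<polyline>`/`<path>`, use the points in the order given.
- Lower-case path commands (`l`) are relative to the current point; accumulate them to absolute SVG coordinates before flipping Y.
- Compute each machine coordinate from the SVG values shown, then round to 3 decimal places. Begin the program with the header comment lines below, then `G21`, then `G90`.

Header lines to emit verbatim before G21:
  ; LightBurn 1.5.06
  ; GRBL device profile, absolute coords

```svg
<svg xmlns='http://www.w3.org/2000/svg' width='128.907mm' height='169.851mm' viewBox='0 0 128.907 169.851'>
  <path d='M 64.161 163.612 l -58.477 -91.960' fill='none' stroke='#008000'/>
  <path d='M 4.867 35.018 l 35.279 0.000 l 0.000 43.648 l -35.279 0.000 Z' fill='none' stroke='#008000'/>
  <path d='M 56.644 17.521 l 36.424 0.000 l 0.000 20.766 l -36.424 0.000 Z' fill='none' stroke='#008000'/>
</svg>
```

viewBox `0 0 128.907 169.851` with mm width/height → 1 unit = 1 mm. Flip: y_m = 169.851 − y_svg.

**Shape 1** — `<path>` line segment, stroke `#008000` → score (S502, F1851). Machine vertices: (64.161,6.239) → (5.684,98.199). Open path.

**Shape 2** — `<path>` rectangle, stroke `#008000` → score (S502, F1851). Machine vertices: (4.867,134.833) → (40.146,134.833) → (40.146,91.185) → (4.867,91.185) → (4.867,134.833). Closed: final G1 returns to the first vertex.

**Shape 3** — `<path>` rectangle, stroke `#008000` → score (S502, F1851). Machine vertices: (56.644,152.330) → (93.068,152.330) → (93.068,131.564) → (56.644,131.564) → (56.644,152.330). Closed: final G1 returns to the first vertex.

; LightBurn 1.5.06
; GRBL device profile, absolute coords
G21
G90
G0 X64.161 Y6.239
M4 S502
G1 X5.684 Y98.199 F1851
M5
G0 X4.867 Y134.833
M4 S502
G1 X40.146 Y134.833 F1851
G1 X40.146 Y91.185
G1 X4.867 Y91.185
G1 X4.867 Y134.833
M5
G0 X56.644 Y152.330
M4 S502
G1 X93.068 Y152.330 F1851
G1 X93.068 Y131.564
G1 X56.644 Y131.564
G1 X56.644 Y152.330
M5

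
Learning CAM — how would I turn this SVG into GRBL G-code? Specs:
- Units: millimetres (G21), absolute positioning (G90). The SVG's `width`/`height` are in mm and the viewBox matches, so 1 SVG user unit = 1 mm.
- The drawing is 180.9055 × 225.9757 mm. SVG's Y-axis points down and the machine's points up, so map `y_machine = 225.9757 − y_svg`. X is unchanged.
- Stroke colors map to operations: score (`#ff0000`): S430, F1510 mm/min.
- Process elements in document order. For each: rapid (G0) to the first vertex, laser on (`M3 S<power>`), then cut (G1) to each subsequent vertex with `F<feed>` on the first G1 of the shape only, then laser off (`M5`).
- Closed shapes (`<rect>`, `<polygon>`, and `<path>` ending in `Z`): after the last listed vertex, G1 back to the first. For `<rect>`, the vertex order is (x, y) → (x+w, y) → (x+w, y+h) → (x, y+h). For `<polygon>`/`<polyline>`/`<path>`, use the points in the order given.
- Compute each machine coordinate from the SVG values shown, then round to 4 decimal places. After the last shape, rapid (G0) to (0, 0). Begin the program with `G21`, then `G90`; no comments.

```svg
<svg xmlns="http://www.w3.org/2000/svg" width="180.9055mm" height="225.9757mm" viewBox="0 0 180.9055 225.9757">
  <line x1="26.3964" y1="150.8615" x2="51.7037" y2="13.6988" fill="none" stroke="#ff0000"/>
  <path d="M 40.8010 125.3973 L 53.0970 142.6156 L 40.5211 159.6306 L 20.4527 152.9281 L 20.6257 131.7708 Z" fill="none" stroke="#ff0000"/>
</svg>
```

G21
G90
G0 X26.3964 Y75.1142
M3 S430
G1 X51.7037 Y212.2769 F1510
M5
G0 X40.8010 Y100.5784
M3 S430
G1 X53.0970 Y83.3601 F1510
G1 X40.5211 Y66.3451
G1 X20.4527 Y73.0476
G1 X20.6257 Y94.2049
G1 X40.8010 Y100.5784
M5
G0 X0.0000 Y0.0000

Since the viewBox matches the mm dimensions, user units are millimetres directly. The only transform is the Y-flip y_m = 225.9757 − y_svg.

Shape 1 is a line segment drawn with `<line>`. Its stroke #ff0000 means score at S430, F1510. After flipping Y the toolpath is (26.3964,75.1142) → (51.7037,212.2769).

Shape 2 is a regular polygon drawn with `<path>`. Its stroke #ff0000 means score at S430, F1510. After flipping Y the toolpath is (40.8010,100.5784) → (53.0970,83.3601) → (40.5211,66.3451) → (20.4527,73.0476) → (20.6257,94.2049) → (40.8010,100.5784), returning to the start.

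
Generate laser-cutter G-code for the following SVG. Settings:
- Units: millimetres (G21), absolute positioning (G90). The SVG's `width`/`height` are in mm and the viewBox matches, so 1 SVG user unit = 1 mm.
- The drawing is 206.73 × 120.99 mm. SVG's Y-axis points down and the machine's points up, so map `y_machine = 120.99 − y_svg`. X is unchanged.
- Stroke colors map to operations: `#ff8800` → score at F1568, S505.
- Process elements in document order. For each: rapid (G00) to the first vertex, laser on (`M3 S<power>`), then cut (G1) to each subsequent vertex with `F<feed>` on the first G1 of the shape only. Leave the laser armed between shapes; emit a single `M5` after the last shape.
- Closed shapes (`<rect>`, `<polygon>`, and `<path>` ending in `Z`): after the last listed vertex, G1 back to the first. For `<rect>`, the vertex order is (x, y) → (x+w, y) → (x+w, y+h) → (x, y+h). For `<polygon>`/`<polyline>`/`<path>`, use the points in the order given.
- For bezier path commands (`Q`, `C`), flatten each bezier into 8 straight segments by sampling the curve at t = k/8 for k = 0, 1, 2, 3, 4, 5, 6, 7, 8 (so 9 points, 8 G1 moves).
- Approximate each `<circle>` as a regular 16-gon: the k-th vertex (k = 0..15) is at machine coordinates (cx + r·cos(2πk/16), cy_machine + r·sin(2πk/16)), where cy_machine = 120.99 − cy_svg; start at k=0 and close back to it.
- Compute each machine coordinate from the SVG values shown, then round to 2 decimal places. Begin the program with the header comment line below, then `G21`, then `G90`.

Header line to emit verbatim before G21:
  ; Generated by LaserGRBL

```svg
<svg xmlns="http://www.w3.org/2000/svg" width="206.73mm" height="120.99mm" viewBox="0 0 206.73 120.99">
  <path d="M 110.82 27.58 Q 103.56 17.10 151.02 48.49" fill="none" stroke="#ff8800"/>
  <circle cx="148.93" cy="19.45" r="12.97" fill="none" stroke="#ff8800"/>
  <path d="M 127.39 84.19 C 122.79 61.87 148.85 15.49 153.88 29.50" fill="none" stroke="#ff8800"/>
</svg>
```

Since the viewBox matches the mm dimensions, user units are millimetres directly. The only transform is the Y-flip y_m = 120.99 − y_svg.

Shape 1 is a quadratic bezier drawn with `<path>`. Its stroke #ff8800 means score at S505, F1568. After flipping Y the toolpath is (110.82,93.41) → (109.86,95.38) → (110.61,96.03) → (113.07,95.38) → (117.24,93.42) → (123.12,90.15) → (130.71,85.58) → (140.01,79.69) → (151.02,72.50).

Shape 2 is a circle drawn with `<circle>`. Its stroke #ff8800 means score at S505, F1568. After flipping Y the toolpath is (161.90,101.54) → (160.91,106.50) → (158.10,110.71) → (153.89,113.52) → (148.93,114.51) → (143.97,113.52) → (139.76,110.71) → (136.95,106.50) → (135.96,101.54) → (136.95,96.58) → (139.76,92.37) → (143.97,89.56) → (148.93,88.57) → (153.89,89.56) → (158.10,92.37) → (160.91,96.58) → (161.90,101.54), returning to the start.

Shape 3 is a cubic bezier drawn with `<path>`. Its stroke #ff8800 means score at S505, F1568. After flipping Y the toolpath is (127.39,36.80) → (127.00,46.13) → (128.88,56.73) → (132.42,67.61) → (137.02,77.77) → (142.08,86.23) → (146.97,91.99) → (151.11,94.08) → (153.88,91.49).

; Generated by LaserGRBL
G21
G90
G00 X110.82 Y93.41
M3 S505
G1 X109.86 Y95.38 F1568
G1 X110.61 Y96.03
G1 X113.07 Y95.38
G1 X117.24 Y93.42
G1 X123.12 Y90.15
G1 X130.71 Y85.58
G1 X140.01 Y79.69
G1 X151.02 Y72.50
G00 X161.90 Y101.54
M3 S505
G1 X160.91 Y106.50 F1568
G1 X158.10 Y110.71
G1 X153.89 Y113.52
G1 X148.93 Y114.51
G1 X143.97 Y113.52
G1 X139.76 Y110.71
G1 X136.95 Y106.50
G1 X135.96 Y101.54
G1 X136.95 Y96.58
G1 X139.76 Y92.37
G1 X143.97 Y89.56
G1 X148.93 Y88.57
G1 X153.89 Y89.56
G1 X158.10 Y92.37
G1 X160.91 Y96.58
G1 X161.90 Y101.54
G00 X127.39 Y36.80
M3 S505
G1 X127.00 Y46.13 F1568
G1 X128.88 Y56.73
G1 X132.42 Y67.61
G1 X137.02 Y77.77
G1 X142.08 Y86.23
G1 X146.97 Y91.99
G1 X151.11 Y94.08
G1 X153.88 Y91.49
M5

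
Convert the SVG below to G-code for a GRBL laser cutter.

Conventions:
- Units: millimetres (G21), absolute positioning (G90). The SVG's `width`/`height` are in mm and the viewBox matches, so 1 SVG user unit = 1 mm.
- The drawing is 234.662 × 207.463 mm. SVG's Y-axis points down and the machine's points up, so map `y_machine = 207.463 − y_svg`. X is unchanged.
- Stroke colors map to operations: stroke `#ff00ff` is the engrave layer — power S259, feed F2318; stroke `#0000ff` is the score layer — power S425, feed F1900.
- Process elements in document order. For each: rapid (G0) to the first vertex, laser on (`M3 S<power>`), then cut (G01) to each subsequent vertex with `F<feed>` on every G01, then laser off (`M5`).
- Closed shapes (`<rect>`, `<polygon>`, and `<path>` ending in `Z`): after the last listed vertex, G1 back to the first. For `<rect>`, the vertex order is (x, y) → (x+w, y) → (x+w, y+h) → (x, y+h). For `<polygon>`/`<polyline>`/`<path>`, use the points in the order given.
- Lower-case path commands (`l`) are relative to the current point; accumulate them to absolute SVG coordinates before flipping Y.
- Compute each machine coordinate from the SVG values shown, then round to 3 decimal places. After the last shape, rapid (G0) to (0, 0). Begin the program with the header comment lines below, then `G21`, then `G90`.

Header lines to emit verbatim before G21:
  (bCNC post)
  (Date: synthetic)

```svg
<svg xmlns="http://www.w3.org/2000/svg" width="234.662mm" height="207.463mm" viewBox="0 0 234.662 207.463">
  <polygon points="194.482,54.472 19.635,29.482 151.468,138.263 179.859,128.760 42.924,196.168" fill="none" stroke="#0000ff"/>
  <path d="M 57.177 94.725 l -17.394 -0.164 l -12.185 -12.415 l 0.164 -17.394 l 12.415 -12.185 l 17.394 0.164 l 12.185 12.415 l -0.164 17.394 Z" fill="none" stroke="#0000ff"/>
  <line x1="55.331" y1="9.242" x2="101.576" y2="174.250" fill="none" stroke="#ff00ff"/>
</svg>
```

(bCNC post)
(Date: synthetic)
G21
G90
G0 X194.482 Y152.991
M3 S425
G01 X19.635 Y177.981 F1900
G01 X151.468 Y69.200 F1900
G01 X179.859 Y78.703 F1900
G01 X42.924 Y11.295 F1900
G01 X194.482 Y152.991 F1900
M5
G0 X57.177 Y112.738
M3 S425
G01 X39.783 Y112.902 F1900
G01 X27.598 Y125.317 F1900
G01 X27.762 Y142.711 F1900
G01 X40.177 Y154.896 F1900
G01 X57.571 Y154.732 F1900
G01 X69.756 Y142.317 F1900
G01 X69.592 Y124.923 F1900
G01 X57.177 Y112.738 F1900
M5
G0 X55.331 Y198.221
M3 S259
G01 X101.576 Y33.213 F2318
M5
G0 X0.000 Y0.000

1 u = 1 mm; y_m = 207.463 − y.

[1] `<polygon>` closed polygon, #0000ff→score S425 F1900: (194.482,152.991) → (19.635,177.981) → (151.468,69.200) → (179.859,78.703) → (42.924,11.295) → (194.482,152.991) (closed)

[2] `<path>` regular polygon, #0000ff→score S425 F1900: (57.177,112.738) → (39.783,112.902) → (27.598,125.317) → (27.762,142.711) → (40.177,154.896) → (57.571,154.732) → (69.756,142.317) → (69.592,124.923) → (57.177,112.738) (closed)

[3] `<line>` line segment, #ff00ff→engrave S259 F2318: (55.331,198.221) → (101.576,33.213)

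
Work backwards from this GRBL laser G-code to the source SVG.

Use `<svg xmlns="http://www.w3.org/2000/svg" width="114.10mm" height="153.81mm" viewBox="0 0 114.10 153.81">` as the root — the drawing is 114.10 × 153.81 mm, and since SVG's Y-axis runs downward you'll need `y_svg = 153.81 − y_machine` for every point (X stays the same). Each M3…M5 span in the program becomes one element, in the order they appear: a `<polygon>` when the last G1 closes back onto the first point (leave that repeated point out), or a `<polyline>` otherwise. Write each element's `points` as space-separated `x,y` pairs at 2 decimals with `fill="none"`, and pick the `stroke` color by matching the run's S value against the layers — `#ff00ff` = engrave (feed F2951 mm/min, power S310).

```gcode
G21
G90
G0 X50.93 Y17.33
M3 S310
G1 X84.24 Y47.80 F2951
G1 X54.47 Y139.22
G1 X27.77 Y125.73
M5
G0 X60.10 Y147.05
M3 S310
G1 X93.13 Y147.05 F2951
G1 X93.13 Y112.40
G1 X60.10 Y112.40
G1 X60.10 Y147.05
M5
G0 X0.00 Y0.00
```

Each laser-on run becomes one SVG element. Flip Y back into SVG space with y_svg = 153.81 − y_machine. Every run uses S310, so all elements get stroke `#ff00ff` (engrave).

Run 1: The run is open, so emit a `<polyline>` with points (Y-flipped): 50.93,136.48 84.24,106.01 54.47,14.59 27.77,28.08.

Run 2: The run returns to its start, so emit a `<polygon>` with points (Y-flipped): 60.10,6.76 93.13,6.76 93.13,41.41 60.10,41.41.

<svg xmlns="http://www.w3.org/2000/svg" width="114.10mm" height="153.81mm" viewBox="0 0 114.10 153.81">
  <polyline points="50.93,136.48 84.24,106.01 54.47,14.59 27.77,28.08" fill="none" stroke="#ff00ff"/>
  <polygon points="60.10,6.76 93.13,6.76 93.13,41.41 60.10,41.41" fill="none" stroke="#ff00ff"/>
</svg>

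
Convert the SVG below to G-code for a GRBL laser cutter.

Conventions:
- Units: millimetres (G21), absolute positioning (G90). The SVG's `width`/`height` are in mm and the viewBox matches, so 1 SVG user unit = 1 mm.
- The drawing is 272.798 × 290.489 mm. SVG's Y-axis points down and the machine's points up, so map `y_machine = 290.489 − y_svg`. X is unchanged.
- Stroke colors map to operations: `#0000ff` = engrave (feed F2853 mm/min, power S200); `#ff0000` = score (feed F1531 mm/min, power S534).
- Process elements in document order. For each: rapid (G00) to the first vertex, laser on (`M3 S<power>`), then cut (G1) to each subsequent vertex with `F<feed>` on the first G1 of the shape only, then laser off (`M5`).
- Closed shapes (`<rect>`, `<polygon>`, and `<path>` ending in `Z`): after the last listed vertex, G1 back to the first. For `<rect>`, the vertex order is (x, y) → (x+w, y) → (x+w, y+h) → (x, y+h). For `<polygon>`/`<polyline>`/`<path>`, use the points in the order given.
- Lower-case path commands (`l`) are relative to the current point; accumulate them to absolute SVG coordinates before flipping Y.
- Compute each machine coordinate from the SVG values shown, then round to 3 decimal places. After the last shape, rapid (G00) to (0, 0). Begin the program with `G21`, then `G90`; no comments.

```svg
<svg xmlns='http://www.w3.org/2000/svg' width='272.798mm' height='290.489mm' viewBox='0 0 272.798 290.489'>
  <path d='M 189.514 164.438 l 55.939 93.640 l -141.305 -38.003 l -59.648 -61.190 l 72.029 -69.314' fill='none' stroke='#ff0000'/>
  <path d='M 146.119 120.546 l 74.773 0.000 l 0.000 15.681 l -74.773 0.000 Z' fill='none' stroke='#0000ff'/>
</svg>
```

G21
G90
G00 X189.514 Y126.051
M3 S534
G1 X245.453 Y32.411 F1531
G1 X104.148 Y70.414
G1 X44.500 Y131.604
G1 X116.529 Y200.918
M5
G00 X146.119 Y169.943
M3 S200
G1 X220.892 Y169.943 F2853
G1 X220.892 Y154.262
G1 X146.119 Y154.262
G1 X146.119 Y169.943
M5
G00 X0.000 Y0.000

Since the viewBox matches the mm dimensions, user units are millimetres directly. The only transform is the Y-flip y_m = 290.489 − y_svg.

Shape 1 is a open polyline drawn with `<path>`. Its stroke #ff0000 means score at S534, F1531. After flipping Y the toolpath is (189.514,126.051) → (245.453,32.411) → (104.148,70.414) → (44.500,131.604) → (116.529,200.918).

Shape 2 is a rectangle drawn with `<path>`. Its stroke #0000ff means engrave at S200, F2853. After flipping Y the toolpath is (146.119,169.943) → (220.892,169.943) → (220.892,154.262) → (146.119,154.262) → (146.119,169.943), returning to the start.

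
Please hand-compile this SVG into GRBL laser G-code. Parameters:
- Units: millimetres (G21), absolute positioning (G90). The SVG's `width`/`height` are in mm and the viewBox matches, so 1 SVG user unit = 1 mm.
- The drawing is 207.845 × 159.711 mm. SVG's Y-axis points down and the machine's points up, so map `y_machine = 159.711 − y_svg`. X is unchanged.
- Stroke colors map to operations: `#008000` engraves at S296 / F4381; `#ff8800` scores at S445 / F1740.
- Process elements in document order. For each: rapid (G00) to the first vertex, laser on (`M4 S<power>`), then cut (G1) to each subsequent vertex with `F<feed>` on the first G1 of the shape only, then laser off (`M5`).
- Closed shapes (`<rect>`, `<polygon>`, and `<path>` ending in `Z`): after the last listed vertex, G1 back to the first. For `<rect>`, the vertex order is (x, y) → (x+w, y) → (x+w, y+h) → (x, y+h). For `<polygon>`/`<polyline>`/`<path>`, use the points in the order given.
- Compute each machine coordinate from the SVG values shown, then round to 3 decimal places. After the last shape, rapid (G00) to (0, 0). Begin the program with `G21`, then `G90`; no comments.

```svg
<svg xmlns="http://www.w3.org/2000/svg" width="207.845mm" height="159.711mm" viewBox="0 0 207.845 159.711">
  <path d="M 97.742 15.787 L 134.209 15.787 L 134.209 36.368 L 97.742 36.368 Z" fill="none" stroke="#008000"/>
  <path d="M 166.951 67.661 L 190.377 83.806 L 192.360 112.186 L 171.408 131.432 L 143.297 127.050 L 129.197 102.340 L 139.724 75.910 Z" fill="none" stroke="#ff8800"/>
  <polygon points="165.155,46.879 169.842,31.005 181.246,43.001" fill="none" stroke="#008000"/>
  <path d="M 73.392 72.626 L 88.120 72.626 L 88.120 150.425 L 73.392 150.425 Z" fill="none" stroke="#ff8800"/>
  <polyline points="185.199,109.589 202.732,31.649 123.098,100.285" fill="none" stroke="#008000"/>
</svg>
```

1 u = 1 mm; y_m = 159.711 − y.

[1] `<path>` rectangle, #008000→engrave S296 F4381: (97.742,143.924) → (134.209,143.924) → (134.209,123.343) → (97.742,123.343) → (97.742,143.924) (closed)

[2] `<path>` regular polygon, #ff8800→score S445 F1740: (166.951,92.050) → (190.377,75.905) → (192.360,47.525) → (171.408,28.279) → (143.297,32.661) → (129.197,57.371) → (139.724,83.801) → (166.951,92.050) (closed)

[3] `<polygon>` regular polygon, #008000→engrave S296 F4381: (165.155,112.832) → (169.842,128.706) → (181.246,116.710) → (165.155,112.832) (closed)

[4] `<path>` rectangle, #ff8800→score S445 F1740: (73.392,87.085) → (88.120,87.085) → (88.120,9.286) → (73.392,9.286) → (73.392,87.085) (closed)

[5] `<polyline>` open polyline, #008000→engrave S296 F4381: (185.199,50.122) → (202.732,128.062) → (123.098,59.426)

G21
G90
G00 X97.742 Y143.924
M4 S296
G1 X134.209 Y143.924 F4381
G1 X134.209 Y123.343
G1 X97.742 Y123.343
G1 X97.742 Y143.924
M5
G00 X166.951 Y92.050
M4 S445
G1 X190.377 Y75.905 F1740
G1 X192.360 Y47.525
G1 X171.408 Y28.279
G1 X143.297 Y32.661
G1 X129.197 Y57.371
G1 X139.724 Y83.801
G1 X166.951 Y92.050
M5
G00 X165.155 Y112.832
M4 S296
G1 X169.842 Y128.706 F4381
G1 X181.246 Y116.710
G1 X165.155 Y112.832
M5
G00 X73.392 Y87.085
M4 S445
G1 X88.120 Y87.085 F1740
G1 X88.120 Y9.286
G1 X73.392 Y9.286
G1 X73.392 Y87.085
M5
G00 X185.199 Y50.122
M4 S296
G1 X202.732 Y128.062 F4381
G1 X123.098 Y59.426
M5
G00 X0.000 Y0.000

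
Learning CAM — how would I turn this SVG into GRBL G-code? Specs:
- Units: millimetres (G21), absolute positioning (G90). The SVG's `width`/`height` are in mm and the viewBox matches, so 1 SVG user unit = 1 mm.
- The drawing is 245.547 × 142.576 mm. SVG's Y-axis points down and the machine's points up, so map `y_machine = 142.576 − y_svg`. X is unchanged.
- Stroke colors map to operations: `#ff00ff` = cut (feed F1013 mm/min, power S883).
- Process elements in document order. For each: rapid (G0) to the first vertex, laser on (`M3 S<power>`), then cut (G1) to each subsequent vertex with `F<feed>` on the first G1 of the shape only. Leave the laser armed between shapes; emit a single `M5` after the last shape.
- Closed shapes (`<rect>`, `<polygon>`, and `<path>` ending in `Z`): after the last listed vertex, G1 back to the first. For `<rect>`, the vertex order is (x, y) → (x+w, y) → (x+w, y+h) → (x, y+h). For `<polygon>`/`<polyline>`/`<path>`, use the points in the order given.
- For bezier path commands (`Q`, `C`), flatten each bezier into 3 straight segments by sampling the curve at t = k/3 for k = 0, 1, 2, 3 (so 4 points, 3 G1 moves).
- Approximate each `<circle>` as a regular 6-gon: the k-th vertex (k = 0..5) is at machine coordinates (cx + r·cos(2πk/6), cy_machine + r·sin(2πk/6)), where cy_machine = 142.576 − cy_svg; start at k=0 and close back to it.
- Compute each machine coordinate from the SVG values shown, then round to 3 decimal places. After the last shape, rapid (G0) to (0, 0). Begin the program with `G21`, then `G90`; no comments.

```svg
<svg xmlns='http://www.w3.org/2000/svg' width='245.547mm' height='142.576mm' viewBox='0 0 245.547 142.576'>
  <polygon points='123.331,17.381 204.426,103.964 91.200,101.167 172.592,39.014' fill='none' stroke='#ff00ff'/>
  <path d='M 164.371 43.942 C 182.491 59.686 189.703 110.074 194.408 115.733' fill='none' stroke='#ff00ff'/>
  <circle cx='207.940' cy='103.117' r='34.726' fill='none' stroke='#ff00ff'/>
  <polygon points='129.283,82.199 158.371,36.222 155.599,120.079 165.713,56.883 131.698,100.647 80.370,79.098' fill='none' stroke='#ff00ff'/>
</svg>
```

1 u = 1 mm; y_m = 142.576 − y.

[1] `<polygon>` closed polygon, #ff00ff→cut S883 F1013: (123.331,125.195) → (204.426,38.612) → (91.200,41.409) → (172.592,103.562) → (123.331,125.195) (closed)

[2] `<path>` cubic bezier, #ff00ff→cut S883 F1013: (164.371,98.634) → (179.166,74.282) → (188.556,44.472) → (194.408,26.843)

[3] `<circle>` circle, #ff00ff→cut S883 F1013: (242.666,39.459) → (225.303,69.533) → (190.577,69.533) → (173.214,39.459) → (190.577,9.385) → (225.303,9.385) → (242.666,39.459) (closed)

[4] `<polygon>` closed polygon, #ff00ff→cut S883 F1013: (129.283,60.377) → (158.371,106.354) → (155.599,22.497) → (165.713,85.693) → (131.698,41.929) → (80.370,63.478) → (129.283,60.377) (closed)

G21
G90
G0 X123.331 Y125.195
M3 S883
G1 X204.426 Y38.612 F1013
G1 X91.200 Y41.409
G1 X172.592 Y103.562
G1 X123.331 Y125.195
G0 X164.371 Y98.634
M3 S883
G1 X179.166 Y74.282 F1013
G1 X188.556 Y44.472
G1 X194.408 Y26.843
G0 X242.666 Y39.459
M3 S883
G1 X225.303 Y69.533 F1013
G1 X190.577 Y69.533
G1 X173.214 Y39.459
G1 X190.577 Y9.385
G1 X225.303 Y9.385
G1 X242.666 Y39.459
G0 X129.283 Y60.377
M3 S883
G1 X158.371 Y106.354 F1013
G1 X155.599 Y22.497
G1 X165.713 Y85.693
G1 X131.698 Y41.929
G1 X80.370 Y63.478
G1 X129.283 Y60.377
M5
G0 X0.000 Y0.000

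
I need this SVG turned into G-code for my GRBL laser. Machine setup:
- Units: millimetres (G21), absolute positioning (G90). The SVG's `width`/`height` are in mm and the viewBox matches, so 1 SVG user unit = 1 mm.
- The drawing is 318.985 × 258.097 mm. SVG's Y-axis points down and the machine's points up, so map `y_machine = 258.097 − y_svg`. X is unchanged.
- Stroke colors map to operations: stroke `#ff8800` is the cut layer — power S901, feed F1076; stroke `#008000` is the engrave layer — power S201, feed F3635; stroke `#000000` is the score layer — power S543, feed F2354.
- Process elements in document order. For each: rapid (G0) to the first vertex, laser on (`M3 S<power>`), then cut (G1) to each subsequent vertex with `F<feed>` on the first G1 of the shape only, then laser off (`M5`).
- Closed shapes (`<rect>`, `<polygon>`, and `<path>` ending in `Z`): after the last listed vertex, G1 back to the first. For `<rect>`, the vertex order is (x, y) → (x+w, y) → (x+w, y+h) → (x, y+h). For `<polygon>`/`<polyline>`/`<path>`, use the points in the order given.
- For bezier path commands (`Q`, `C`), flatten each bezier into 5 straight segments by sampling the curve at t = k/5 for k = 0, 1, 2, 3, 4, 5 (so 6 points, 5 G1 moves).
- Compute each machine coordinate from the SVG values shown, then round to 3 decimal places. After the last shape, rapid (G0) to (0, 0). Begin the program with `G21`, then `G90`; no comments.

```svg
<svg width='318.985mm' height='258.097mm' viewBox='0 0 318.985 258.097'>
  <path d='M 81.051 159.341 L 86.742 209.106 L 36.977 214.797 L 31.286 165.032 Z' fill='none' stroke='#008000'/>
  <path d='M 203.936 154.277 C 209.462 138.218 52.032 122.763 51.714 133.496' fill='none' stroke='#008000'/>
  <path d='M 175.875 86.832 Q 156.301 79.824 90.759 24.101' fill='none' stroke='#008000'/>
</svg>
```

viewBox `0 0 318.985 258.097` with mm width/height → 1 unit = 1 mm. Flip: y_m = 258.097 − y_svg.

**Shape 1** — `<path>` regular polygon, stroke `#008000` → engrave (S201, F3635). Machine vertices: (81.051,98.756) → (86.742,48.991) → (36.977,43.300) → (31.286,93.065) → (81.051,98.756). Closed: final G1 returns to the first vertex.

**Shape 2** — `<path>` cubic bezier, stroke `#008000` → engrave (S201, F3635). Control points (SVG): P0=(203.936,154.277), P1=(209.462,138.218), P2=(52.032,122.763), P3=(51.714,133.496); sampled at t=k/5. Machine vertices: (203.936,103.820) → (190.257,113.178) → (152.833,121.164) → (107.025,126.548) → (68.198,128.103) → (51.714,124.601). Open path.

**Shape 3** — `<path>` quadratic bezier, stroke `#008000` → engrave (S201, F3635). Control points (SVG): P0=(175.875,86.832), P1=(156.301,79.824), P2=(90.759,24.101); sampled at t=k/5. Machine vertices: (175.875,171.265) → (166.207,176.017) → (152.861,184.666) → (135.838,197.212) → (115.137,213.655) → (90.759,233.996). Open path.

G21
G90
G0 X81.051 Y98.756
M3 S201
G1 X86.742 Y48.991 F3635
G1 X36.977 Y43.300
G1 X31.286 Y93.065
G1 X81.051 Y98.756
M5
G0 X203.936 Y103.820
M3 S201
G1 X190.257 Y113.178 F3635
G1 X152.833 Y121.164
G1 X107.025 Y126.548
G1 X68.198 Y128.103
G1 X51.714 Y124.601
M5
G0 X175.875 Y171.265
M3 S201
G1 X166.207 Y176.017 F3635
G1 X152.861 Y184.666
G1 X135.838 Y197.212
G1 X115.137 Y213.655
G1 X90.759 Y233.996
M5
G0 X0.000 Y0.000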